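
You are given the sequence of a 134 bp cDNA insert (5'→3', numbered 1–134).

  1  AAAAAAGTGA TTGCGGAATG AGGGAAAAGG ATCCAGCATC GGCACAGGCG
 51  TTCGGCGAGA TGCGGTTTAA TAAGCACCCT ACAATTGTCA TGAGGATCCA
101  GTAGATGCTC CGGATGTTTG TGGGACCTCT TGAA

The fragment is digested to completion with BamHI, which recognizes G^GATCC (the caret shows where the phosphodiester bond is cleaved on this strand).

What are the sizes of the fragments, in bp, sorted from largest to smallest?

65, 40, 29 bp

BamHI sites (GGATCC) start at positions 29, 94.
BamHI cuts after the first base of each site, so after positions 29, 94.
Linear molecule, 2 cuts → 3 fragments:
  1–29 → 29 bp
  30–94 → 65 bp
  95–134 → 40 bp
Sorted largest to smallest: 65, 40, 29 bp.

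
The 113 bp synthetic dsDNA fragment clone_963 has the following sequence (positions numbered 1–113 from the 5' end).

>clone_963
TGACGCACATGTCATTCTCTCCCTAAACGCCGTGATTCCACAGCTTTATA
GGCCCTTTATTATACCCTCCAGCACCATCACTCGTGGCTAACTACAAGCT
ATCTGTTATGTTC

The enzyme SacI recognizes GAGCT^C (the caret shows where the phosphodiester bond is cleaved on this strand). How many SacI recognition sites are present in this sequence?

0

No occurrence of GAGCTC is present in the sequence.
SacI does not cut: 0 sites.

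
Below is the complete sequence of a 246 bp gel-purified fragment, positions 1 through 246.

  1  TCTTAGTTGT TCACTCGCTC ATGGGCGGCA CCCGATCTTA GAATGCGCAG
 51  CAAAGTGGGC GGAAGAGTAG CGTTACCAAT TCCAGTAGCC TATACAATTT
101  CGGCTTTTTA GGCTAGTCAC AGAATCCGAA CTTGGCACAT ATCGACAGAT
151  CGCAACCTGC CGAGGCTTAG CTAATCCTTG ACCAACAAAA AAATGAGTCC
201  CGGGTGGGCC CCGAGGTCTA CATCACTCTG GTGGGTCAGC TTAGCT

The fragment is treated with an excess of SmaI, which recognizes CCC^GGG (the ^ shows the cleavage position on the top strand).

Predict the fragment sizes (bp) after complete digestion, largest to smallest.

201, 45 bp

The SmaI site (CCCGGG) starts at position 199.
SmaI cuts after base 3 of each site, so after position 201.
Linear molecule, 1 cut → 2 fragments:
  1–201 → 201 bp
  202–246 → 45 bp
Sorted largest to smallest: 201, 45 bp.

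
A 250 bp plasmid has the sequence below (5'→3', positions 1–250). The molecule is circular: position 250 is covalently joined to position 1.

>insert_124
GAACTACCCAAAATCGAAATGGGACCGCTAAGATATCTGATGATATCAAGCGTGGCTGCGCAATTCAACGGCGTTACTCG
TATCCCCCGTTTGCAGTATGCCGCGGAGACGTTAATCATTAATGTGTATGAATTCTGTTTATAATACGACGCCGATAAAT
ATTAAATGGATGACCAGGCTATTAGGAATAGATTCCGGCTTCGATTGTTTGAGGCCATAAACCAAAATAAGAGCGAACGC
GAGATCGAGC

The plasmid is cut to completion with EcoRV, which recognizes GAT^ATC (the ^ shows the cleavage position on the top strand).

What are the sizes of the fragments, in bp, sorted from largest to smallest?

240, 10 bp

EcoRV sites (GATATC) start at positions 32, 42.
EcoRV cuts after base 3 of each site, so after positions 34, 44.
Circular molecule, 2 cuts → 2 fragments:
  35–44 → 10 bp
  45–250 then 1–34 → 206 + 34 = 240 bp
Sorted largest to smallest: 240, 10 bp.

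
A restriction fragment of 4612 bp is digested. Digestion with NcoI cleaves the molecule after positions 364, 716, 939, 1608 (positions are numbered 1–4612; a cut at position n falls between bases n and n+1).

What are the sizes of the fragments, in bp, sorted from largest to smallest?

3004, 669, 364, 352, 223 bp

Linear molecule, 4 cuts → 5 fragments:
  364 − 0 = 364 bp
  716 − 364 = 352 bp
  939 − 716 = 223 bp
  1608 − 939 = 669 bp
  4612 − 1608 = 3004 bp
Sorted largest to smallest: 3004, 669, 364, 352, 223 bp.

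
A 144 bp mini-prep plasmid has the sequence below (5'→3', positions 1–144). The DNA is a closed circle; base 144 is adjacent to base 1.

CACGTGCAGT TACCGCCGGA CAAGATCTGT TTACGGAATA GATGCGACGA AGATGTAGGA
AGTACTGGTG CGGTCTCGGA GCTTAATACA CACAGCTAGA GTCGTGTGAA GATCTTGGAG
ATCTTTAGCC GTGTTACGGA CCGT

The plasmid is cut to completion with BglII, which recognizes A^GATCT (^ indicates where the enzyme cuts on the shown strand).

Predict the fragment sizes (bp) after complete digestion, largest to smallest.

87, 48, 9 bp

BglII sites (AGATCT) start at positions 23, 110, 119.
BglII cuts after the first base of each site, so after positions 23, 110, 119.
Circular molecule, 3 cuts → 3 fragments:
  24–110 → 87 bp
  111–119 → 9 bp
  120–144 then 1–23 → 25 + 23 = 48 bp
Sorted largest to smallest: 87, 48, 9 bp.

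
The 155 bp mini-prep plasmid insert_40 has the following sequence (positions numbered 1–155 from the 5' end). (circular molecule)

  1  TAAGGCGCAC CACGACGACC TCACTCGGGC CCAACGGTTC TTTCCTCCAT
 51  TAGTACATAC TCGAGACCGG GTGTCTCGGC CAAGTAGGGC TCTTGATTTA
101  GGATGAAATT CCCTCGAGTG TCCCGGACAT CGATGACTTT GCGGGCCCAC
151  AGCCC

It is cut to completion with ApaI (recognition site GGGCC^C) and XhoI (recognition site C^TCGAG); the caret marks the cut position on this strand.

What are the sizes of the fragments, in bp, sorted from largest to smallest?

ApaI sites (GGGCCC) start at positions 27, 143.
ApaI cuts after base 5 of each site (before the last base), so after positions 31, 147.
XhoI sites (CTCGAG) start at positions 60, 113.
XhoI cuts after the first base of each site, so after positions 60, 113.
Combined cut positions: 31, 60, 113, 147.
Circular molecule, 4 cuts → 4 fragments:
  32–60 → 29 bp
  61–113 → 53 bp
  114–147 → 34 bp
  148–155 then 1–31 → 8 + 31 = 39 bp
Sorted largest to smallest: 53, 39, 34, 29 bp.

53, 39, 34, 29 bp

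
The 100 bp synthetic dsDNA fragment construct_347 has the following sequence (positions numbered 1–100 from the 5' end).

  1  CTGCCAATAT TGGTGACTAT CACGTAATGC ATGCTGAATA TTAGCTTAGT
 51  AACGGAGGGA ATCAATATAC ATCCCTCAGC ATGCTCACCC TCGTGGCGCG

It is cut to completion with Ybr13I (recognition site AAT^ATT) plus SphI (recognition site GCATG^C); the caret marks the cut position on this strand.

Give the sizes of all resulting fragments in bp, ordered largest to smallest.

Ybr13I sites (AATATT) start at positions 6, 37.
Ybr13I cuts after base 3 of each site, so after positions 8, 39.
SphI sites (GCATGC) start at positions 29, 79.
SphI cuts after base 5 of each site (before the last base), so after positions 33, 83.
Combined cut positions: 8, 33, 39, 83.
Linear molecule, 4 cuts → 5 fragments:
  1–8 → 8 bp
  9–33 → 25 bp
  34–39 → 6 bp
  40–83 → 44 bp
  84–100 → 17 bp
Sorted largest to smallest: 44, 25, 17, 8, 6 bp.

44, 25, 17, 8, 6 bp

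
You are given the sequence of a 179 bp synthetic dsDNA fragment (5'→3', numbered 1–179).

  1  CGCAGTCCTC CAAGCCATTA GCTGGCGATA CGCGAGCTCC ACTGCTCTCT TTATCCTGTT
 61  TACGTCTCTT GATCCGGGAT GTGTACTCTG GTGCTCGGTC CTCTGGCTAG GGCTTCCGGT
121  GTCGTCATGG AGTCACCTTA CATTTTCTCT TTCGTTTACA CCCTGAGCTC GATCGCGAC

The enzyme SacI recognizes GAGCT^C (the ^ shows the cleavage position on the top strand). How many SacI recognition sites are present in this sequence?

GAGCTC occurs starting at positions 34, 165.
SacI cuts at 2 sites.

2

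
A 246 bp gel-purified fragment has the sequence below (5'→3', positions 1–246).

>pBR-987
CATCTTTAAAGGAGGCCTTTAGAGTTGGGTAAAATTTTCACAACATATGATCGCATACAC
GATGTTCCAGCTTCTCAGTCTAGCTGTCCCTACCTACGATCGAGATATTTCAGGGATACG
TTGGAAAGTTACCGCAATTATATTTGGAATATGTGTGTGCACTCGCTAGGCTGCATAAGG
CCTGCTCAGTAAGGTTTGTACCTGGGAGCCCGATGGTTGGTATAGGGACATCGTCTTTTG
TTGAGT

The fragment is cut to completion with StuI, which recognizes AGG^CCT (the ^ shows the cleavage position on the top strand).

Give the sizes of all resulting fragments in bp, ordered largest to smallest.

StuI sites (AGGCCT) start at positions 13, 178.
StuI cuts after base 3 of each site, so after positions 15, 180.
Linear molecule, 2 cuts → 3 fragments:
  1–15 → 15 bp
  16–180 → 165 bp
  181–246 → 66 bp
Sorted largest to smallest: 165, 66, 15 bp.

165, 66, 15 bp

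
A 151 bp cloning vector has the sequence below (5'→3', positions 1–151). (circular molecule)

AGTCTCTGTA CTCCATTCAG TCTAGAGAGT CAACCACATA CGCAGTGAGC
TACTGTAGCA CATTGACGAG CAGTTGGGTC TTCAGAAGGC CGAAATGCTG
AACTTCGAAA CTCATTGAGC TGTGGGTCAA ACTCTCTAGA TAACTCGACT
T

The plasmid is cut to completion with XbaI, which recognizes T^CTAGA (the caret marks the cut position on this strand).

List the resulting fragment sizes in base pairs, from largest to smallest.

114, 37 bp

XbaI sites (TCTAGA) start at positions 21, 135.
XbaI cuts after the first base of each site, so after positions 21, 135.
Circular molecule, 2 cuts → 2 fragments:
  22–135 → 114 bp
  136–151 then 1–21 → 16 + 21 = 37 bp
Sorted largest to smallest: 114, 37 bp.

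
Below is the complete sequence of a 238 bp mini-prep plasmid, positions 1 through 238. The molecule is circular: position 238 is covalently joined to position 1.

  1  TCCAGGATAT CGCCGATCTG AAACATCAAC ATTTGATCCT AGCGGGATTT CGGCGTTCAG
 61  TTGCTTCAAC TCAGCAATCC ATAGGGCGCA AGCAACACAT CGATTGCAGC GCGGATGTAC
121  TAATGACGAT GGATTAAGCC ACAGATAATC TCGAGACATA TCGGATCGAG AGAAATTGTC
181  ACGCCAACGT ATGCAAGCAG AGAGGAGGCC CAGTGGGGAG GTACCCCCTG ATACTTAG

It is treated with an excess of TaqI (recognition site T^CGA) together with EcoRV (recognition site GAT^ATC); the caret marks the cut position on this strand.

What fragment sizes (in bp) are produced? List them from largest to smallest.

92, 80, 51, 15 bp

TaqI sites (TCGA) start at positions 100, 151, 166.
TaqI cuts after the first base of each site, so after positions 100, 151, 166.
The EcoRV site (GATATC) starts at position 6.
EcoRV cuts after base 3 of each site, so after position 8.
Combined cut positions: 8, 100, 151, 166.
Circular molecule, 4 cuts → 4 fragments:
  9–100 → 92 bp
  101–151 → 51 bp
  152–166 → 15 bp
  167–238 then 1–8 → 72 + 8 = 80 bp
Sorted largest to smallest: 92, 80, 51, 15 bp.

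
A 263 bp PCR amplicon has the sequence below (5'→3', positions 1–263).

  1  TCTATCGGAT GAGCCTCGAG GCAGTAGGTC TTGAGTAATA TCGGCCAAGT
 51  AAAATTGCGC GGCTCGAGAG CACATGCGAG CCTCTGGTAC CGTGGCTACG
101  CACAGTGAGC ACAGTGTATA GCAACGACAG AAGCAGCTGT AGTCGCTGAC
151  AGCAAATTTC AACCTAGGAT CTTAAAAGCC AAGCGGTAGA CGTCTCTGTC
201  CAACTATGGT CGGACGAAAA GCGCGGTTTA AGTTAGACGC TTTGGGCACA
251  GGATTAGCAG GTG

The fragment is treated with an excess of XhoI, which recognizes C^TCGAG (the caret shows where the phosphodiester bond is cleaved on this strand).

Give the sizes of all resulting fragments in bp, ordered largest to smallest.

200, 48, 15 bp

XhoI sites (CTCGAG) start at positions 15, 63.
XhoI cuts after the first base of each site, so after positions 15, 63.
Linear molecule, 2 cuts → 3 fragments:
  1–15 → 15 bp
  16–63 → 48 bp
  64–263 → 200 bp
Sorted largest to smallest: 200, 48, 15 bp.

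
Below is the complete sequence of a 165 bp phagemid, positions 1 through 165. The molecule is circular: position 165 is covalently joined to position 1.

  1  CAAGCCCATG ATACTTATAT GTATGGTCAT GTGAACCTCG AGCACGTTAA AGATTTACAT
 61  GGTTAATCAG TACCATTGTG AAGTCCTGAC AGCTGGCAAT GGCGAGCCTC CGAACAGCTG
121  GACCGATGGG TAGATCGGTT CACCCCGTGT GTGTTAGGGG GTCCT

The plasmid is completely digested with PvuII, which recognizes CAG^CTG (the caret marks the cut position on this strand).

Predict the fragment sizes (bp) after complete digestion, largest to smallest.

PvuII sites (CAGCTG) start at positions 90, 115.
PvuII cuts after base 3 of each site, so after positions 92, 117.
Circular molecule, 2 cuts → 2 fragments:
  93–117 → 25 bp
  118–165 then 1–92 → 48 + 92 = 140 bp
Sorted largest to smallest: 140, 25 bp.

140, 25 bp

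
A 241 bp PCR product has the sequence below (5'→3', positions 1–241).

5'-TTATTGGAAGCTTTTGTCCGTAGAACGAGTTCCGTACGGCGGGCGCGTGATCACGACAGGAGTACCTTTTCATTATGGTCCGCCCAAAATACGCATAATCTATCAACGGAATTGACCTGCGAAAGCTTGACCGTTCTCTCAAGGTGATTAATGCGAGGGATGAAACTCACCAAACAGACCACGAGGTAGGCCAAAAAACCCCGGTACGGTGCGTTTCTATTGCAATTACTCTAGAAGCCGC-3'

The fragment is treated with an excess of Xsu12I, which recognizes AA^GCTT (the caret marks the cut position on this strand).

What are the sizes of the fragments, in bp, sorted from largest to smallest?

117, 115, 9 bp

Xsu12I sites (AAGCTT) start at positions 8, 123.
Xsu12I cuts after base 2 of each site, so after positions 9, 124.
Linear molecule, 2 cuts → 3 fragments:
  1–9 → 9 bp
  10–124 → 115 bp
  125–241 → 117 bp
Sorted largest to smallest: 117, 115, 9 bp.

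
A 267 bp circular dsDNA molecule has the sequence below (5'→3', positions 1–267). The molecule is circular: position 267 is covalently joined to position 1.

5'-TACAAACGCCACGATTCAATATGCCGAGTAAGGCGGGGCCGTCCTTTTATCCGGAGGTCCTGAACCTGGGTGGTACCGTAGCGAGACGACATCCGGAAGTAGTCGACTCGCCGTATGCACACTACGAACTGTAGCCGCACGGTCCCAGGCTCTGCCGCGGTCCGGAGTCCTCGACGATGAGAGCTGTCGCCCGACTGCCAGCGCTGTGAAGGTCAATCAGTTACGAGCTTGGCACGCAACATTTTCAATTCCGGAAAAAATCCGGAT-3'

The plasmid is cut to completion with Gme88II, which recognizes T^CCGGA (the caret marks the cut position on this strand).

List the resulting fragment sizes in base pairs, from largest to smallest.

Gme88II sites (TCCGGA) start at positions 50, 92, 161, 250, 261.
Gme88II cuts after the first base of each site, so after positions 50, 92, 161, 250, 261.
Circular molecule, 5 cuts → 5 fragments:
  51–92 → 42 bp
  93–161 → 69 bp
  162–250 → 89 bp
  251–261 → 11 bp
  262–267 then 1–50 → 6 + 50 = 56 bp
Sorted largest to smallest: 89, 69, 56, 42, 11 bp.

89, 69, 56, 42, 11 bp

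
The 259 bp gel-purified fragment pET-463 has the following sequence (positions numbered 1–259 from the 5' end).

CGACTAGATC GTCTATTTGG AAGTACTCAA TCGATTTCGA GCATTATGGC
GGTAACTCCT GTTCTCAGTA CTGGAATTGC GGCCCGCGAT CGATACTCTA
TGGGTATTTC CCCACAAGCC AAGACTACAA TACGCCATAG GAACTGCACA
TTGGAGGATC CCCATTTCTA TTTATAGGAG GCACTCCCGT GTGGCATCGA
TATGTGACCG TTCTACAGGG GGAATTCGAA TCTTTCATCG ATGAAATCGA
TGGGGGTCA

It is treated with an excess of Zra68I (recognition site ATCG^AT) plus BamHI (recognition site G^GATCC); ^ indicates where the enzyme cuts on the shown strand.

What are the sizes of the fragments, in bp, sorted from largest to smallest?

64, 59, 43, 41, 33, 10, 9 bp

Zra68I sites (ATCGAT) start at positions 30, 89, 196, 237, 246.
Zra68I cuts after base 4 of each site, so after positions 33, 92, 199, 240, 249.
The BamHI site (GGATCC) starts at position 156.
BamHI cuts after the first base of each site, so after position 156.
Combined cut positions: 33, 92, 156, 199, 240, 249.
Linear molecule, 6 cuts → 7 fragments:
  1–33 → 33 bp
  34–92 → 59 bp
  93–156 → 64 bp
  157–199 → 43 bp
  200–240 → 41 bp
  241–249 → 9 bp
  250–259 → 10 bp
Sorted largest to smallest: 64, 59, 43, 41, 33, 10, 9 bp.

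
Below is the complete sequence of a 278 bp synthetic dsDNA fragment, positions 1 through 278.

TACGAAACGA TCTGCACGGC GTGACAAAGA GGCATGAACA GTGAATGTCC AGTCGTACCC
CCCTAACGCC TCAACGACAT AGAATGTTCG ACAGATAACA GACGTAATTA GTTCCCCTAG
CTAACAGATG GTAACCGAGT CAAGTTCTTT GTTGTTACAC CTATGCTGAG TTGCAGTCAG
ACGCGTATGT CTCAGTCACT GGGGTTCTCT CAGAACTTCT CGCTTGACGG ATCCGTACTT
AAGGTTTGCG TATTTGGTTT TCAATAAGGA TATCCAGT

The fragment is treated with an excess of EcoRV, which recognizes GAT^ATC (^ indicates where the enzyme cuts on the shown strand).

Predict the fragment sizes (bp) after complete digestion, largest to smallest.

271, 7 bp

The EcoRV site (GATATC) starts at position 269.
EcoRV cuts after base 3 of each site, so after position 271.
Linear molecule, 1 cut → 2 fragments:
  1–271 → 271 bp
  272–278 → 7 bp
Sorted largest to smallest: 271, 7 bp.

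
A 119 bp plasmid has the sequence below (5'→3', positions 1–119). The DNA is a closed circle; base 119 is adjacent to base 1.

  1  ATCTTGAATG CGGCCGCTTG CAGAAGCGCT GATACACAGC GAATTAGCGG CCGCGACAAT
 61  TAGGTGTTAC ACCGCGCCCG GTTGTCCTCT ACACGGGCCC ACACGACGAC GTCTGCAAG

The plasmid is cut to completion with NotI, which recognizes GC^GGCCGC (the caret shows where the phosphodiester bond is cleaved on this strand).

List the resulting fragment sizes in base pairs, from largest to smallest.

NotI sites (GCGGCCGC) start at positions 10, 47.
NotI cuts after base 2 of each site, so after positions 11, 48.
Circular molecule, 2 cuts → 2 fragments:
  12–48 → 37 bp
  49–119 then 1–11 → 71 + 11 = 82 bp
Sorted largest to smallest: 82, 37 bp.

82, 37 bp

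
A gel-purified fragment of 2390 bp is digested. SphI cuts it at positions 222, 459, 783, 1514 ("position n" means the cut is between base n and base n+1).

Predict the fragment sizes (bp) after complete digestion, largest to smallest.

Linear molecule, 4 cuts → 5 fragments:
  222 − 0 = 222 bp
  459 − 222 = 237 bp
  783 − 459 = 324 bp
  1514 − 783 = 731 bp
  2390 − 1514 = 876 bp
Sorted largest to smallest: 876, 731, 324, 237, 222 bp.

876, 731, 324, 237, 222 bp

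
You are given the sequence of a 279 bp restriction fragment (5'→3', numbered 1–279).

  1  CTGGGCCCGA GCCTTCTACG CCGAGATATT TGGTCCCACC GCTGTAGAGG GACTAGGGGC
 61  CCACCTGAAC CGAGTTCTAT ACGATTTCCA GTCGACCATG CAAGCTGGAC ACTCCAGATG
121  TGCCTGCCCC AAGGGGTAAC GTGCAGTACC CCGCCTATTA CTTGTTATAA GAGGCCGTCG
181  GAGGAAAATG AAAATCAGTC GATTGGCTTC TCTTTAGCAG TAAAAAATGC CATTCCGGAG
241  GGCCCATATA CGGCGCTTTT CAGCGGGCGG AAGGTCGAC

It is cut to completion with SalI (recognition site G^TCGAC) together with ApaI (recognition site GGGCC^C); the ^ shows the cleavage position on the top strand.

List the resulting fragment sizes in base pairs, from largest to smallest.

153, 54, 30, 30, 7, 5 bp

SalI sites (GTCGAC) start at positions 91, 274.
SalI cuts after the first base of each site, so after positions 91, 274.
ApaI sites (GGGCCC) start at positions 3, 57, 240.
ApaI cuts after base 5 of each site (before the last base), so after positions 7, 61, 244.
Combined cut positions: 7, 61, 91, 244, 274.
Linear molecule, 5 cuts → 6 fragments:
  1–7 → 7 bp
  8–61 → 54 bp
  62–91 → 30 bp
  92–244 → 153 bp
  245–274 → 30 bp
  275–279 → 5 bp
Sorted largest to smallest: 153, 54, 30, 30, 7, 5 bp.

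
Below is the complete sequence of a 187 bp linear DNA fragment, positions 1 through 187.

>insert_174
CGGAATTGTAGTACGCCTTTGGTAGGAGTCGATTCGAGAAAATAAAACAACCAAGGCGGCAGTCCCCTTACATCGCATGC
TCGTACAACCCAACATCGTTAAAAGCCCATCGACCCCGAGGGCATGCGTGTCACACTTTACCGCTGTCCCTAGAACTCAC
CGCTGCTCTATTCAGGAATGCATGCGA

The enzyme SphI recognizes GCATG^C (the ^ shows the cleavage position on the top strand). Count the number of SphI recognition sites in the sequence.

3

GCATGC occurs starting at positions 75, 122, 180.
SphI cuts at 3 sites.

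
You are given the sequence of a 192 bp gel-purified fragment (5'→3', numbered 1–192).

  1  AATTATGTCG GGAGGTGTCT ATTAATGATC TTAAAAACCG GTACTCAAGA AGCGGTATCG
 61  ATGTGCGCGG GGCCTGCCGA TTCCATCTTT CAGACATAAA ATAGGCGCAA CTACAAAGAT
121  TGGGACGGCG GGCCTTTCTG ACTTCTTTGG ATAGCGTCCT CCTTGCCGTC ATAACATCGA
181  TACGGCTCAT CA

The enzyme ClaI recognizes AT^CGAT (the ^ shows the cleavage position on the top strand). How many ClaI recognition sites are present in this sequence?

2

ATCGAT occurs starting at positions 57, 176.
ClaI cuts at 2 sites.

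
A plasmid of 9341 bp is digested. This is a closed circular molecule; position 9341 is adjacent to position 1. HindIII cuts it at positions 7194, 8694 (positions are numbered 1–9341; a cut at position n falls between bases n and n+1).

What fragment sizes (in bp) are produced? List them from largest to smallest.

7841, 1500 bp

Circular molecule, 2 cuts → 2 fragments:
  8694 − 7194 = 1500 bp
  wrap: 9341 − 8694 + 7194 = 7841 bp
Sorted largest to smallest: 7841, 1500 bp.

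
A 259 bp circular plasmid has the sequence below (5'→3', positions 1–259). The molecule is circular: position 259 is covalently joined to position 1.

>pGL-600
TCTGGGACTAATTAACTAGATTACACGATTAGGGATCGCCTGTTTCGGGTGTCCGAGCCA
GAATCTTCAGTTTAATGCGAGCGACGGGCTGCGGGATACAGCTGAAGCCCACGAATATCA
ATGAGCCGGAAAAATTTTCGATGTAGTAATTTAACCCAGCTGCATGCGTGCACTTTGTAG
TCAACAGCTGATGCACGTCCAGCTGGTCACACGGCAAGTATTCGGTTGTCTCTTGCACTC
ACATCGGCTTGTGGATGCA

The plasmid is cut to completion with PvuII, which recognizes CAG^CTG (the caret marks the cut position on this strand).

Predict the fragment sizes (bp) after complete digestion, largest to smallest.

158, 58, 28, 15 bp

PvuII sites (CAGCTG) start at positions 99, 157, 185, 200.
PvuII cuts after base 3 of each site, so after positions 101, 159, 187, 202.
Circular molecule, 4 cuts → 4 fragments:
  102–159 → 58 bp
  160–187 → 28 bp
  188–202 → 15 bp
  203–259 then 1–101 → 57 + 101 = 158 bp
Sorted largest to smallest: 158, 58, 28, 15 bp.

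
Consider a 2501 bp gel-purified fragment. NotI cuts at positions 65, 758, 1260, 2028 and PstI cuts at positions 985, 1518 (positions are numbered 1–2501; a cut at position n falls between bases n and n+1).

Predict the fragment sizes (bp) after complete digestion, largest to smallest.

693, 510, 473, 275, 258, 227, 65 bp

Combined cut positions (sorted): 65, 758, 985, 1260, 1518, 2028.
Linear molecule, 6 cuts → 7 fragments:
  65 − 0 = 65 bp
  758 − 65 = 693 bp
  985 − 758 = 227 bp
  1260 − 985 = 275 bp
  1518 − 1260 = 258 bp
  2028 − 1518 = 510 bp
  2501 − 2028 = 473 bp
Sorted largest to smallest: 693, 510, 473, 275, 258, 227, 65 bp.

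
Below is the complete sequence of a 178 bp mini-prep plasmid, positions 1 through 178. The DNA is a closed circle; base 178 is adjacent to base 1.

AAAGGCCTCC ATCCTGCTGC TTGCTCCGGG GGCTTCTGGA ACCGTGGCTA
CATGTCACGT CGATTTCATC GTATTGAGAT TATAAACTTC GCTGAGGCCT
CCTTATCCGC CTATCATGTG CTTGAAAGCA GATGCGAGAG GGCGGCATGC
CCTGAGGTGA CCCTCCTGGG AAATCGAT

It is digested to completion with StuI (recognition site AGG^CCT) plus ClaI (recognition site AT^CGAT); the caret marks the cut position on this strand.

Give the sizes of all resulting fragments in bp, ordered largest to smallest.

92, 77, 9 bp

StuI sites (AGGCCT) start at positions 3, 95.
StuI cuts after base 3 of each site, so after positions 5, 97.
The ClaI site (ATCGAT) starts at position 173.
ClaI cuts after base 2 of each site, so after position 174.
Combined cut positions: 5, 97, 174.
Circular molecule, 3 cuts → 3 fragments:
  6–97 → 92 bp
  98–174 → 77 bp
  175–178 then 1–5 → 4 + 5 = 9 bp
Sorted largest to smallest: 92, 77, 9 bp.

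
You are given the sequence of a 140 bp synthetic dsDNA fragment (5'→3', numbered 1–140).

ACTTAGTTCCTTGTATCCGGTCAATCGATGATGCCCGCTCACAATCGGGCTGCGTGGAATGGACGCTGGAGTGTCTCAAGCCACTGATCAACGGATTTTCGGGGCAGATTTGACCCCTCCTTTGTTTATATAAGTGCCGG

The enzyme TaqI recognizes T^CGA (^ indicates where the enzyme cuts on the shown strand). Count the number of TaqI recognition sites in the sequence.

TCGA occurs starting at position 25.
TaqI cuts at 1 site.

1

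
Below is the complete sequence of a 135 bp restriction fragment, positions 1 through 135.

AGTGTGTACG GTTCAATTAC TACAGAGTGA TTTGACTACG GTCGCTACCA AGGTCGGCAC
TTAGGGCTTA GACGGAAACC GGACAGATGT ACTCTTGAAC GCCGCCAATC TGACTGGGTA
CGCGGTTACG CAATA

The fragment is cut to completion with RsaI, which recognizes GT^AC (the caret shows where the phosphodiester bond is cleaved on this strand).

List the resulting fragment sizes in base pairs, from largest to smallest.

RsaI sites (GTAC) start at positions 6, 89, 118.
RsaI cuts after base 2 of each site, so after positions 7, 90, 119.
Linear molecule, 3 cuts → 4 fragments:
  1–7 → 7 bp
  8–90 → 83 bp
  91–119 → 29 bp
  120–135 → 16 bp
Sorted largest to smallest: 83, 29, 16, 7 bp.

83, 29, 16, 7 bp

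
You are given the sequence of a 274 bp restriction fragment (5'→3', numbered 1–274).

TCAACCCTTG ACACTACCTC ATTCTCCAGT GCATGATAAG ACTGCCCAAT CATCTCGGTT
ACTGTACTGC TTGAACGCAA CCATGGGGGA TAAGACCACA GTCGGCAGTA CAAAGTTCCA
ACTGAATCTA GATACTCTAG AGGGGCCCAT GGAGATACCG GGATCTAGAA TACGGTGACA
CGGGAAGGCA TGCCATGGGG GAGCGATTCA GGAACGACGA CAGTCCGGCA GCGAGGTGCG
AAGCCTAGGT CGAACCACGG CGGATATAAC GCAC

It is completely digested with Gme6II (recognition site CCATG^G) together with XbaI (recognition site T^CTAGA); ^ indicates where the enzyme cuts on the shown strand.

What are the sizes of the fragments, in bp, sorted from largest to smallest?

85, 77, 42, 33, 15, 13, 9 bp

Gme6II sites (CCATGG) start at positions 81, 147, 193.
Gme6II cuts after base 5 of each site (before the last base), so after positions 85, 151, 197.
XbaI sites (TCTAGA) start at positions 127, 136, 164.
XbaI cuts after the first base of each site, so after positions 127, 136, 164.
Combined cut positions: 85, 127, 136, 151, 164, 197.
Linear molecule, 6 cuts → 7 fragments:
  1–85 → 85 bp
  86–127 → 42 bp
  128–136 → 9 bp
  137–151 → 15 bp
  152–164 → 13 bp
  165–197 → 33 bp
  198–274 → 77 bp
Sorted largest to smallest: 85, 77, 42, 33, 15, 13, 9 bp.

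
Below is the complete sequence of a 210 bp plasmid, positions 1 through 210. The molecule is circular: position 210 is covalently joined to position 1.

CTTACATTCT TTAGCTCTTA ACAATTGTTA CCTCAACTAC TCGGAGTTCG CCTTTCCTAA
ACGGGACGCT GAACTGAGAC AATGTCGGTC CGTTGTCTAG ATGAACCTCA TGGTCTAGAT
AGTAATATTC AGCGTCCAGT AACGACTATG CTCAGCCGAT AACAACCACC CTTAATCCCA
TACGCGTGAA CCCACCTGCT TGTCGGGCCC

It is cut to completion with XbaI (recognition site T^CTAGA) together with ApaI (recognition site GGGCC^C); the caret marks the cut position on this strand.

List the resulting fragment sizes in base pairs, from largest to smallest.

XbaI sites (TCTAGA) start at positions 96, 114.
XbaI cuts after the first base of each site, so after positions 96, 114.
The ApaI site (GGGCCC) starts at position 205.
ApaI cuts after base 5 of each site (before the last base), so after position 209.
Combined cut positions: 96, 114, 209.
Circular molecule, 3 cuts → 3 fragments:
  97–114 → 18 bp
  115–209 → 95 bp
  210–210 then 1–96 → 1 + 96 = 97 bp
Sorted largest to smallest: 97, 95, 18 bp.

97, 95, 18 bp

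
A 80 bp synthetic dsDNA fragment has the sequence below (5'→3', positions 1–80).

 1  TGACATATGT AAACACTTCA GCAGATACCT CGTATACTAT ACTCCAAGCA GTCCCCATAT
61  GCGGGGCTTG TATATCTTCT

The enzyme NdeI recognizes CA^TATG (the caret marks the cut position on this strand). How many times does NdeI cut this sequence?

CATATG occurs starting at positions 4, 56.
NdeI cuts at 2 sites.

2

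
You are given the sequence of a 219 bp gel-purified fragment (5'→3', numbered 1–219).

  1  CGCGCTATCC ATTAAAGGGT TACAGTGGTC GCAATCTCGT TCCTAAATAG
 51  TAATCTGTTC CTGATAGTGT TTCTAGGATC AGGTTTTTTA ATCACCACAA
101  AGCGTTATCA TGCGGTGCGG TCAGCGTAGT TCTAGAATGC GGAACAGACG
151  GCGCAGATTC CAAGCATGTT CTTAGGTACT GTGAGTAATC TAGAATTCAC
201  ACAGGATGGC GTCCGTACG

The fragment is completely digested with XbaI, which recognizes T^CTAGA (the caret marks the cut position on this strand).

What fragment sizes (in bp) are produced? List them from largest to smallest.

131, 58, 30 bp

XbaI sites (TCTAGA) start at positions 131, 189.
XbaI cuts after the first base of each site, so after positions 131, 189.
Linear molecule, 2 cuts → 3 fragments:
  1–131 → 131 bp
  132–189 → 58 bp
  190–219 → 30 bp
Sorted largest to smallest: 131, 58, 30 bp.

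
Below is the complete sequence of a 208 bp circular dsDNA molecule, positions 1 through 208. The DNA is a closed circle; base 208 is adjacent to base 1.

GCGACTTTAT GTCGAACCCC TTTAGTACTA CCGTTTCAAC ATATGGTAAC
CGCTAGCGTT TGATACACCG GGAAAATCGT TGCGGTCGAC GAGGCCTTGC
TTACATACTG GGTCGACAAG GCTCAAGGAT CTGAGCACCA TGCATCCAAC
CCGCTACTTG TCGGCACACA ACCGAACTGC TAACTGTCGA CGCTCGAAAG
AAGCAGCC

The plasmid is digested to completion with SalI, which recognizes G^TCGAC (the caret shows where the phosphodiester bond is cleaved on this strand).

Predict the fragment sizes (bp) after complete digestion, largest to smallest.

SalI sites (GTCGAC) start at positions 85, 112, 186.
SalI cuts after the first base of each site, so after positions 85, 112, 186.
Circular molecule, 3 cuts → 3 fragments:
  86–112 → 27 bp
  113–186 → 74 bp
  187–208 then 1–85 → 22 + 85 = 107 bp
Sorted largest to smallest: 107, 74, 27 bp.

107, 74, 27 bp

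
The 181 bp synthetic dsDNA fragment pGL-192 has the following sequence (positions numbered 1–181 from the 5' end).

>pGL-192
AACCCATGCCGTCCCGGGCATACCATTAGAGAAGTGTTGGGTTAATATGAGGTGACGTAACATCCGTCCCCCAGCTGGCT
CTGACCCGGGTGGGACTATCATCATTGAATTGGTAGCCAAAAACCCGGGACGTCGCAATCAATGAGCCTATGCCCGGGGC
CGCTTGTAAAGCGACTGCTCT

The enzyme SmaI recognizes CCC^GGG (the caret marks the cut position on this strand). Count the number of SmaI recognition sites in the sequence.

CCCGGG occurs starting at positions 13, 85, 124, 153.
SmaI cuts at 4 sites.

4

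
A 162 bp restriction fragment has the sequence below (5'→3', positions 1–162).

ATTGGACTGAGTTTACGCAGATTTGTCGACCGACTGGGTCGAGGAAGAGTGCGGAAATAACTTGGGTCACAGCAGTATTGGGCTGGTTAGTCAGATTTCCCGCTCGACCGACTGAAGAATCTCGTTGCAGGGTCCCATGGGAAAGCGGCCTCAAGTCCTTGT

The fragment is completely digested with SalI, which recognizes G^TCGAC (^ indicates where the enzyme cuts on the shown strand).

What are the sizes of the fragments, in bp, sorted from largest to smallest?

137, 25 bp

The SalI site (GTCGAC) starts at position 25.
SalI cuts after the first base of each site, so after position 25.
Linear molecule, 1 cut → 2 fragments:
  1–25 → 25 bp
  26–162 → 137 bp
Sorted largest to smallest: 137, 25 bp.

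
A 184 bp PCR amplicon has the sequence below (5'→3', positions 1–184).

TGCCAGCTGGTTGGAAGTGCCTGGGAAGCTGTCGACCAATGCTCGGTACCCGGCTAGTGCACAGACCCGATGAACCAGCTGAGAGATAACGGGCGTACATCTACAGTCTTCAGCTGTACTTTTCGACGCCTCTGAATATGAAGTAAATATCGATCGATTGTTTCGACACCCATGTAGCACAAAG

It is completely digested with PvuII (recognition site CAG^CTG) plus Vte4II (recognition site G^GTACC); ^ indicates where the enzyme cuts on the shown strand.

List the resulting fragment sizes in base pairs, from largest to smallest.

71, 39, 35, 33, 6 bp

PvuII sites (CAGCTG) start at positions 4, 76, 111.
PvuII cuts after base 3 of each site, so after positions 6, 78, 113.
The Vte4II site (GGTACC) starts at position 45.
Vte4II cuts after the first base of each site, so after position 45.
Combined cut positions: 6, 45, 78, 113.
Linear molecule, 4 cuts → 5 fragments:
  1–6 → 6 bp
  7–45 → 39 bp
  46–78 → 33 bp
  79–113 → 35 bp
  114–184 → 71 bp
Sorted largest to smallest: 71, 39, 35, 33, 6 bp.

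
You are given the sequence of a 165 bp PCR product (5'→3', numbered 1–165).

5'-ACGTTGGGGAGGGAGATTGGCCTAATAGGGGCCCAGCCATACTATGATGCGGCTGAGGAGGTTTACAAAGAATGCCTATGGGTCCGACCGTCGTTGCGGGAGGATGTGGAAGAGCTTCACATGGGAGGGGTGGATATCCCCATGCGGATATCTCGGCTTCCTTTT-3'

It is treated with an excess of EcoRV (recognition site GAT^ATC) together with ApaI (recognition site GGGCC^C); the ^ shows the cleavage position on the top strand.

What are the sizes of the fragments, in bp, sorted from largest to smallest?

EcoRV sites (GATATC) start at positions 133, 147.
EcoRV cuts after base 3 of each site, so after positions 135, 149.
The ApaI site (GGGCCC) starts at position 29.
ApaI cuts after base 5 of each site (before the last base), so after position 33.
Combined cut positions: 33, 135, 149.
Linear molecule, 3 cuts → 4 fragments:
  1–33 → 33 bp
  34–135 → 102 bp
  136–149 → 14 bp
  150–165 → 16 bp
Sorted largest to smallest: 102, 33, 16, 14 bp.

102, 33, 16, 14 bp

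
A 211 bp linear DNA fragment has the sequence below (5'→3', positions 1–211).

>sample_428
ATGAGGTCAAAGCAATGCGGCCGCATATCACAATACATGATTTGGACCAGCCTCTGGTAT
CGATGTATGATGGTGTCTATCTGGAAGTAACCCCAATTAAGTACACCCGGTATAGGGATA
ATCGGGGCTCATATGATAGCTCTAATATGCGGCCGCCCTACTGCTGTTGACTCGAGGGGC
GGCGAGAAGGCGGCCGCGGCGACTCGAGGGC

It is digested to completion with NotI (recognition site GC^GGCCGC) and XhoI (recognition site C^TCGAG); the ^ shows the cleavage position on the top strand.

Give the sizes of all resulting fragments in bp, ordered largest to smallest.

NotI sites (GCGGCCGC) start at positions 17, 149, 190.
NotI cuts after base 2 of each site, so after positions 18, 150, 191.
XhoI sites (CTCGAG) start at positions 171, 203.
XhoI cuts after the first base of each site, so after positions 171, 203.
Combined cut positions: 18, 150, 171, 191, 203.
Linear molecule, 5 cuts → 6 fragments:
  1–18 → 18 bp
  19–150 → 132 bp
  151–171 → 21 bp
  172–191 → 20 bp
  192–203 → 12 bp
  204–211 → 8 bp
Sorted largest to smallest: 132, 21, 20, 18, 12, 8 bp.

132, 21, 20, 18, 12, 8 bp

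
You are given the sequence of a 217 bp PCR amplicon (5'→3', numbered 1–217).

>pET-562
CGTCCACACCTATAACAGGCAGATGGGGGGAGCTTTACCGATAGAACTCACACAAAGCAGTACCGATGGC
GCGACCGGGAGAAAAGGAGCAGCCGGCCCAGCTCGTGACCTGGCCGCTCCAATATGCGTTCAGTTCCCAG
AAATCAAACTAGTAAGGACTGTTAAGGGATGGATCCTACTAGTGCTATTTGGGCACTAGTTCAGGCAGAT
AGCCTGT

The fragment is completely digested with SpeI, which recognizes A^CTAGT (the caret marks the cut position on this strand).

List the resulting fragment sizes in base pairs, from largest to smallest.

SpeI sites (ACTAGT) start at positions 148, 178, 195.
SpeI cuts after the first base of each site, so after positions 148, 178, 195.
Linear molecule, 3 cuts → 4 fragments:
  1–148 → 148 bp
  149–178 → 30 bp
  179–195 → 17 bp
  196–217 → 22 bp
Sorted largest to smallest: 148, 30, 22, 17 bp.

148, 30, 22, 17 bp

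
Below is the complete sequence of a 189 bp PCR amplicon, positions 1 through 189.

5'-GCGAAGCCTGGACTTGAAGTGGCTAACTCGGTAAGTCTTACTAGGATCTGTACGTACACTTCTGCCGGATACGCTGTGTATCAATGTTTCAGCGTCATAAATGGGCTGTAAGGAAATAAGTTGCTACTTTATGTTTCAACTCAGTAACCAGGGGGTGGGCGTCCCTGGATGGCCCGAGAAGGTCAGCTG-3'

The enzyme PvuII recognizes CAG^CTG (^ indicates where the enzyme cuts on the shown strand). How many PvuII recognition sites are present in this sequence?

CAGCTG occurs starting at position 184.
PvuII cuts at 1 site.

1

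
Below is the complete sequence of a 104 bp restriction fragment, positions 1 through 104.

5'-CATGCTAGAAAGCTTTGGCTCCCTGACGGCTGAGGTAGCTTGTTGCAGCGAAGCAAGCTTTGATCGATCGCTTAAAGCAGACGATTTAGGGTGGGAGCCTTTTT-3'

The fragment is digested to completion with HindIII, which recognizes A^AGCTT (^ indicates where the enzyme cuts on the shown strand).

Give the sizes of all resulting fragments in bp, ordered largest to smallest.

49, 45, 10 bp

HindIII sites (AAGCTT) start at positions 10, 55.
HindIII cuts after the first base of each site, so after positions 10, 55.
Linear molecule, 2 cuts → 3 fragments:
  1–10 → 10 bp
  11–55 → 45 bp
  56–104 → 49 bp
Sorted largest to smallest: 49, 45, 10 bp.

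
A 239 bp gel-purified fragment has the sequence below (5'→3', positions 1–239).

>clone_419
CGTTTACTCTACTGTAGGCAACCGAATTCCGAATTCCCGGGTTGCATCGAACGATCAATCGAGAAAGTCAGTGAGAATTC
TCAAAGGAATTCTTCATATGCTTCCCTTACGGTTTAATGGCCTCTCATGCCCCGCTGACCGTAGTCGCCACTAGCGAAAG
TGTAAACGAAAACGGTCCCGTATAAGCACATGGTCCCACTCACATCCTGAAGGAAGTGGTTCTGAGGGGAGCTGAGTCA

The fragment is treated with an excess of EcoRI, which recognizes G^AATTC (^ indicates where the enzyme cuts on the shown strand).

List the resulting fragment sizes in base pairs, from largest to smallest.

EcoRI sites (GAATTC) start at positions 24, 31, 75, 87.
EcoRI cuts after the first base of each site, so after positions 24, 31, 75, 87.
Linear molecule, 4 cuts → 5 fragments:
  1–24 → 24 bp
  25–31 → 7 bp
  32–75 → 44 bp
  76–87 → 12 bp
  88–239 → 152 bp
Sorted largest to smallest: 152, 44, 24, 12, 7 bp.

152, 44, 24, 12, 7 bp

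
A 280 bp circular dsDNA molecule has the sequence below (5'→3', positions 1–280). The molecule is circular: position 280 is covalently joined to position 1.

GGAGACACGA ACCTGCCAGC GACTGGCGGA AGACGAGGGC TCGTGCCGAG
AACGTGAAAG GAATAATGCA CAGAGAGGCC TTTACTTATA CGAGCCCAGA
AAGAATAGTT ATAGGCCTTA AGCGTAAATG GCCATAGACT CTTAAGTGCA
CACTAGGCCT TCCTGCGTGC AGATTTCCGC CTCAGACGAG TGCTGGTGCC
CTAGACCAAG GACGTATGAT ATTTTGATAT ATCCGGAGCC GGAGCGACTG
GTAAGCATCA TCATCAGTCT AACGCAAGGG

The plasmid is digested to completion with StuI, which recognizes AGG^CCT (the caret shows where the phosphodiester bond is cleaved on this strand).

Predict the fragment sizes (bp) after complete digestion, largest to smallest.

201, 42, 37 bp

StuI sites (AGGCCT) start at positions 76, 113, 155.
StuI cuts after base 3 of each site, so after positions 78, 115, 157.
Circular molecule, 3 cuts → 3 fragments:
  79–115 → 37 bp
  116–157 → 42 bp
  158–280 then 1–78 → 123 + 78 = 201 bp
Sorted largest to smallest: 201, 42, 37 bp.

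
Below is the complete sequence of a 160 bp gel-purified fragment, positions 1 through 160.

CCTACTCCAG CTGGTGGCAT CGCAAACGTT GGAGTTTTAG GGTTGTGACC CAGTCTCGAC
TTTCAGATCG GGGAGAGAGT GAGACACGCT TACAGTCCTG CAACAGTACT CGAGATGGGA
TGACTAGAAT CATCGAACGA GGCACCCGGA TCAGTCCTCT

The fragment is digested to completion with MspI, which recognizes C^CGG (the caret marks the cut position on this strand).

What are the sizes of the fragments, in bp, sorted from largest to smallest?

146, 14 bp

The MspI site (CCGG) starts at position 146.
MspI cuts after the first base of each site, so after position 146.
Linear molecule, 1 cut → 2 fragments:
  1–146 → 146 bp
  147–160 → 14 bp
Sorted largest to smallest: 146, 14 bp.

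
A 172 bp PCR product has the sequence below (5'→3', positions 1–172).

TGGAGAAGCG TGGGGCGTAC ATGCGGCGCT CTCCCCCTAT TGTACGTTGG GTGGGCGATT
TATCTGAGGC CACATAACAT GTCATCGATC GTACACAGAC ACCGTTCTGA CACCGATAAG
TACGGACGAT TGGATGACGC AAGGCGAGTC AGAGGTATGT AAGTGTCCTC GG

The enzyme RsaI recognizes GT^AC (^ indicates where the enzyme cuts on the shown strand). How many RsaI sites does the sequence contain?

GTAC occurs starting at positions 17, 42, 91, 120.
RsaI cuts at 4 sites.

4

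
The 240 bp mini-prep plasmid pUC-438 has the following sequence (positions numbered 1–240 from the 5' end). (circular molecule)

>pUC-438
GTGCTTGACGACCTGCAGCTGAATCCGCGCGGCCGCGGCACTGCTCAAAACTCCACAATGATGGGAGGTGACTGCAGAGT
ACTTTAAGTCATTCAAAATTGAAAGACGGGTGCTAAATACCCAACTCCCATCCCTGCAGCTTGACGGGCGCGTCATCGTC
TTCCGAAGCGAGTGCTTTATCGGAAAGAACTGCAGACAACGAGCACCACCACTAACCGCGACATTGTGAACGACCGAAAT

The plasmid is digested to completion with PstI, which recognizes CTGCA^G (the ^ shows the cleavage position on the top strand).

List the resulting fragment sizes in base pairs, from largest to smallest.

PstI sites (CTGCAG) start at positions 13, 72, 134, 190.
PstI cuts after base 5 of each site (before the last base), so after positions 17, 76, 138, 194.
Circular molecule, 4 cuts → 4 fragments:
  18–76 → 59 bp
  77–138 → 62 bp
  139–194 → 56 bp
  195–240 then 1–17 → 46 + 17 = 63 bp
Sorted largest to smallest: 63, 62, 59, 56 bp.

63, 62, 59, 56 bp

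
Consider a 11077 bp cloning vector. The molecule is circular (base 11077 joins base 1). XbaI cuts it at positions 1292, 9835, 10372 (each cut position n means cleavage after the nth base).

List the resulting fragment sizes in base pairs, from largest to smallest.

Circular molecule, 3 cuts → 3 fragments:
  9835 − 1292 = 8543 bp
  10372 − 9835 = 537 bp
  wrap: 11077 − 10372 + 1292 = 1997 bp
Sorted largest to smallest: 8543, 1997, 537 bp.

8543, 1997, 537 bp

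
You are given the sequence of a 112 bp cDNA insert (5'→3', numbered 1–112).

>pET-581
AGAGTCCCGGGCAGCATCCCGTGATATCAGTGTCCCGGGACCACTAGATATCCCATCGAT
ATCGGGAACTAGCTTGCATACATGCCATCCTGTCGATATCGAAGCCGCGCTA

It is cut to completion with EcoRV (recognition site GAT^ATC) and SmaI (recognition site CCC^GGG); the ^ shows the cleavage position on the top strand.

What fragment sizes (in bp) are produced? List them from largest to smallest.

EcoRV sites (GATATC) start at positions 23, 47, 58, 95.
EcoRV cuts after base 3 of each site, so after positions 25, 49, 60, 97.
SmaI sites (CCCGGG) start at positions 6, 34.
SmaI cuts after base 3 of each site, so after positions 8, 36.
Combined cut positions: 8, 25, 36, 49, 60, 97.
Linear molecule, 6 cuts → 7 fragments:
  1–8 → 8 bp
  9–25 → 17 bp
  26–36 → 11 bp
  37–49 → 13 bp
  50–60 → 11 bp
  61–97 → 37 bp
  98–112 → 15 bp
Sorted largest to smallest: 37, 17, 15, 13, 11, 11, 8 bp.

37, 17, 15, 13, 11, 11, 8 bp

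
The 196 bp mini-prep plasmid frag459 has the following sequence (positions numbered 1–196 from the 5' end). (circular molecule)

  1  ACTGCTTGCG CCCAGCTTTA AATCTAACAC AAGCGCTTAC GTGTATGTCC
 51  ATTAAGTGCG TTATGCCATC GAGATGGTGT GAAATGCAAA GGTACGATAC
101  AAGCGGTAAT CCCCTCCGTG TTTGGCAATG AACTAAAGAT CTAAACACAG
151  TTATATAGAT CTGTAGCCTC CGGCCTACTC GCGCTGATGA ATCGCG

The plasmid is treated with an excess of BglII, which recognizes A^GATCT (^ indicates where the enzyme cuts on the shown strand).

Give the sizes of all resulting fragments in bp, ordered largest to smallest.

176, 20 bp

BglII sites (AGATCT) start at positions 137, 157.
BglII cuts after the first base of each site, so after positions 137, 157.
Circular molecule, 2 cuts → 2 fragments:
  138–157 → 20 bp
  158–196 then 1–137 → 39 + 137 = 176 bp
Sorted largest to smallest: 176, 20 bp.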